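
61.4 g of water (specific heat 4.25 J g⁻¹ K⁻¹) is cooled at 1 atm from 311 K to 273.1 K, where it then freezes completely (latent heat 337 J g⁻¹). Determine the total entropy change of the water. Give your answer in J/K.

Cooling step: ΔS₁ = m c ln(T_tr/T_i) = 61.4 × 4.25 × ln(273.1/311) = -33.91 J/K.
Phase change: ΔS₂ = −mL/T_tr = −61.4 × 337 / 273.1 = -75.77 J/K.
ΔS_total = (-33.91) + (-75.77) = -110 J/K.

ΔS = -110 J/K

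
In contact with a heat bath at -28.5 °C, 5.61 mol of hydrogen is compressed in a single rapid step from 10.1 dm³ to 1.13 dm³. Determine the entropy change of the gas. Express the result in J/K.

Entropy is a state function, so ΔS_gas depends only on the end states.
For an isothermal ideal gas ΔS_gas = nR ln(V₂/V₁) = 5.61 × 8.314 × ln(1.13/10.1) = -102 J/K.

ΔS_gas = -102 J/K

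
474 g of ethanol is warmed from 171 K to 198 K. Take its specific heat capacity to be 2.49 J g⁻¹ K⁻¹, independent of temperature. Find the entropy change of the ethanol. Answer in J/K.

ΔS = 173 J/K

ΔS = ∫dQ_rev/T = m c ln(T₂/T₁) = 474 × 2.49 × ln(198/171) = 173 J/K.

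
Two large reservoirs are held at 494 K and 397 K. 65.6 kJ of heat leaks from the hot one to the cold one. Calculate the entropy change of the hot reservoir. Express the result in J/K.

The hot reservoir loses heat Q, so ΔS_hot = −Q/T_H = −65600/494 = -133 J/K.

ΔS_hot = -133 J/K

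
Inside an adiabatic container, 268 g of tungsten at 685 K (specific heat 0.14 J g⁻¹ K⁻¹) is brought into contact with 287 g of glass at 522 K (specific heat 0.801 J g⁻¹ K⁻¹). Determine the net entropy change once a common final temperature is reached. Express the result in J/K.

Energy balance: T_f = (m₁c₁T₁ + m₂c₂T₂)/(m₁c₁ + m₂c₂) = 544.87 K.
ΔS₁ = m₁c₁ ln(T_f/T₁) = 37.52 × ln(544.87/685) = -8.587 J/K.
ΔS₂ = m₂c₂ ln(T_f/T₂) = 229.887 × ln(544.87/522) = 9.858 J/K.
ΔS_total = -8.587 + 9.858 = 1.27 J/K.

ΔS_total = 1.27 J/K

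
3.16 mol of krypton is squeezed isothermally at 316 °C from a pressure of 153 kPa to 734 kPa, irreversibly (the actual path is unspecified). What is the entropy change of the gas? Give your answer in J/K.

ΔS_gas = -41.2 J/K

Entropy is a state function, so ΔS_gas depends only on the end states.
For an isothermal ideal gas ΔS_gas = nR ln(P₁/P₂) = 3.16 × 8.314 × ln(153/734) = -41.2 J/K.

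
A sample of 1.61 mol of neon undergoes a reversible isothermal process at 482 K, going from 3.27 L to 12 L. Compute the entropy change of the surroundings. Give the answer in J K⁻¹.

ΔS_surr = -17.4 J/K

For an isothermal ideal gas ΔS_gas = nR ln(V₂/V₁) = 1.61 × 8.314 × ln(12/3.27) = 17.4 J/K.
The process is reversible, so ΔS_surr = −ΔS_gas = -17.4 J/K and ΔS_universe = 0.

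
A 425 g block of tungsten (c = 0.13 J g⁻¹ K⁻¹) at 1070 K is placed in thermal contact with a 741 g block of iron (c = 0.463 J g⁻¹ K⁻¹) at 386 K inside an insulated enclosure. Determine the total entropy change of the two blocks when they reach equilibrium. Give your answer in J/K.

ΔS_total = 31.2 J/K

Energy balance: T_f = (m₁c₁T₁ + m₂c₂T₂)/(m₁c₁ + m₂c₂) = 480.87 K.
ΔS₁ = m₁c₁ ln(T_f/T₁) = 55.25 × ln(480.87/1070) = -44.19 J/K.
ΔS₂ = m₂c₂ ln(T_f/T₂) = 343.083 × ln(480.87/386) = 75.4 J/K.
ΔS_total = -44.19 + 75.4 = 31.2 J/K.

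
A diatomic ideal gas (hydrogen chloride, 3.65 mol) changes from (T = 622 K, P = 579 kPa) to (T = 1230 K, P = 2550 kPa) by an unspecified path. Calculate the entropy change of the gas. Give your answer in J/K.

ΔS = 27.4 J/K

ΔS = nC_p ln(T₂/T₁) − nR ln(P₂/P₁), with C_p = 7R/2 = 29.1 J mol⁻¹ K⁻¹ for a diatomic ideal gas.
ΔS = 3.65 × [29.1 × ln(1230/622) − 8.314 × ln(2550/579)] = 27.4 J/K.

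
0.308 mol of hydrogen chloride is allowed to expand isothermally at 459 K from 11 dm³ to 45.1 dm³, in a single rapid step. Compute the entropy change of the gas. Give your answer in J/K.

Entropy is a state function, so ΔS_gas depends only on the end states.
For an isothermal ideal gas ΔS_gas = nR ln(V₂/V₁) = 0.308 × 8.314 × ln(45.1/11) = 3.61 J/K.

ΔS_gas = 3.61 J/K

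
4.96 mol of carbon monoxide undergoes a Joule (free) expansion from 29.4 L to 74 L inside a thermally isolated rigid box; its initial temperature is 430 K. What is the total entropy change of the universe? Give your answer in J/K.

No heat is exchanged and no work is done, so the ideal-gas temperature stays constant.
Entropy is a state function; using a reversible isothermal path, ΔS_gas = nR ln(V₂/V₁) = 4.96 × 8.314 × ln(74/29.4) = 38.1 J/K.
The insulated surroundings exchange no heat, so ΔS_surr = 0 and ΔS_universe = ΔS_gas.

ΔS_universe = 38.1 J/K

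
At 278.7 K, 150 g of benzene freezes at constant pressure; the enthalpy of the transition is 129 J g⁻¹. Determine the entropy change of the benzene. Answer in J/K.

Heat released by the substance: Q = −mL = −150 × 129 = −19350 J.
At constant T, ΔS = Q_rev/T = −19350 / 278.7 = -69.4 J/K.

ΔS = -69.4 J/K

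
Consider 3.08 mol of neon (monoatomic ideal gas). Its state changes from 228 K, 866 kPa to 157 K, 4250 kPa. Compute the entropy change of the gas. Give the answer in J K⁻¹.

ΔS = nC_p ln(T₂/T₁) − nR ln(P₂/P₁), with C_p = 5R/2 = 20.79 J mol⁻¹ K⁻¹ for a monoatomic ideal gas.
ΔS = 3.08 × [20.79 × ln(157/228) − 8.314 × ln(4250/866)] = -64.6 J/K.

ΔS = -64.6 J/K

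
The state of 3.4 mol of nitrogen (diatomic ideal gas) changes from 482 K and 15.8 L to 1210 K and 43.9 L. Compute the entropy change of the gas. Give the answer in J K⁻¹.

Entropy is a state function: ΔS = nC_V ln(T₂/T₁) + nR ln(V₂/V₁), with C_V = 5R/2 = 20.79 J mol⁻¹ K⁻¹ for a diatomic ideal gas.
ΔS = 3.4 × [20.79 × ln(1210/482) + 8.314 × ln(43.9/15.8)] = 93.9 J/K.

ΔS = 93.9 J/K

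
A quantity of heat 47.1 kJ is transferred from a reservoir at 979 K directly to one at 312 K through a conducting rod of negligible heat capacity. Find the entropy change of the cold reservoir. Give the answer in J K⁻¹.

ΔS_cold = 151 J/K

The cold reservoir gains heat Q, so ΔS_cold = +Q/T_C = 47100/312 = 151 J/K.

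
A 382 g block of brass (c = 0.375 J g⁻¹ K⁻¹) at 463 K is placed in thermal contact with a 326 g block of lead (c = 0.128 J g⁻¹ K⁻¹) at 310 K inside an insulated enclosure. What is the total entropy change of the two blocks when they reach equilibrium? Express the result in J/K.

Energy balance: T_f = (m₁c₁T₁ + m₂c₂T₂)/(m₁c₁ + m₂c₂) = 428.49 K.
ΔS₁ = m₁c₁ ln(T_f/T₁) = 143.25 × ln(428.49/463) = -11.1 J/K.
ΔS₂ = m₂c₂ ln(T_f/T₂) = 41.728 × ln(428.49/310) = 13.51 J/K.
ΔS_total = -11.1 + 13.51 = 2.41 J/K.

ΔS_total = 2.41 J/K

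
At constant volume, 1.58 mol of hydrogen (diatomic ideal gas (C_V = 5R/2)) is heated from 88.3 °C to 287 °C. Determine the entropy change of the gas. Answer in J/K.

ΔS = 14.4 J/K

In kelvin: T₁ = 361.45 K, T₂ = 560.15 K. At constant volume, ΔS = nC_V ln(T₂/T₁) with C_V = 5R/2 = 20.79 J mol⁻¹ K⁻¹.
ΔS = 1.58 × 20.79 × ln(560.15/361.45) = 14.4 J/K.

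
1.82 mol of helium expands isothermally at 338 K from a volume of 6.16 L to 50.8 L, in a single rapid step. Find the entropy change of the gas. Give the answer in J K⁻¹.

Entropy is a state function, so ΔS_gas depends only on the end states.
For an isothermal ideal gas ΔS_gas = nR ln(V₂/V₁) = 1.82 × 8.314 × ln(50.8/6.16) = 31.9 J/K.

ΔS_gas = 31.9 J/K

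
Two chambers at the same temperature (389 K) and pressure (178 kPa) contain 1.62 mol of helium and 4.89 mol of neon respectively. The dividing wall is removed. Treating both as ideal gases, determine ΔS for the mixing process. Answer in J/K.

Mole fractions: x_A = 1.62/6.51 = 0.249, x_B = 0.751.
ΔS_mix = −R(n_A ln x_A + n_B ln x_B) = −8.314 × (1.62 ln 0.249 + 4.89 ln 0.751) = 30.4 J/K.

ΔS_mix = 30.4 J/K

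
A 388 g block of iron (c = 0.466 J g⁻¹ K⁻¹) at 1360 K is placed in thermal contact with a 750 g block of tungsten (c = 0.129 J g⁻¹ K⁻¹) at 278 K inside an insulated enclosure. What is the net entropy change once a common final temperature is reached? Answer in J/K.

Energy balance: T_f = (m₁c₁T₁ + m₂c₂T₂)/(m₁c₁ + m₂c₂) = 982.84 K.
ΔS₁ = m₁c₁ ln(T_f/T₁) = 180.808 × ln(982.84/1360) = -58.73 J/K.
ΔS₂ = m₂c₂ ln(T_f/T₂) = 96.75 × ln(982.84/278) = 122.2 J/K.
ΔS_total = -58.73 + 122.2 = 63.5 J/K.

ΔS_total = 63.5 J/K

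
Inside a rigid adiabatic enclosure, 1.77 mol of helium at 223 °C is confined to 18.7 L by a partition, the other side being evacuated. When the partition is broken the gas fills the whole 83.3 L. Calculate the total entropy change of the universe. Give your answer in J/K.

No heat is exchanged and no work is done, so the ideal-gas temperature stays constant.
Entropy is a state function; using a reversible isothermal path, ΔS_gas = nR ln(V₂/V₁) = 1.77 × 8.314 × ln(83.3/18.7) = 22 J/K.
The insulated surroundings exchange no heat, so ΔS_surr = 0 and ΔS_universe = ΔS_gas.

ΔS_universe = 22 J/K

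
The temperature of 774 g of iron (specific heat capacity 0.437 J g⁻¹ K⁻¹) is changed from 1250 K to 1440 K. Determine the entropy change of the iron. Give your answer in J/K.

ΔS = 47.9 J/K

ΔS = ∫dQ_rev/T = m c ln(T₂/T₁) = 774 × 0.437 × ln(1440/1250) = 47.9 J/K.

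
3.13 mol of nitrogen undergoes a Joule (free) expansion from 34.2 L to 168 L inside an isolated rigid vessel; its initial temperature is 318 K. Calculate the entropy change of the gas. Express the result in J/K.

No heat is exchanged and no work is done, so the ideal-gas temperature stays constant.
Entropy is a state function; using a reversible isothermal path, ΔS_gas = nR ln(V₂/V₁) = 3.13 × 8.314 × ln(168/34.2) = 41.4 J/K.

ΔS_gas = 41.4 J/K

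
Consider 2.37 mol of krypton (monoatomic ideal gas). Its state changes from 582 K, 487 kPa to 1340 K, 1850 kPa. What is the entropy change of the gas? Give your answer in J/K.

ΔS = 14.8 J/K

ΔS = nC_p ln(T₂/T₁) − nR ln(P₂/P₁), with C_p = 5R/2 = 20.79 J mol⁻¹ K⁻¹ for a monoatomic ideal gas.
ΔS = 2.37 × [20.79 × ln(1340/582) − 8.314 × ln(1850/487)] = 14.8 J/K.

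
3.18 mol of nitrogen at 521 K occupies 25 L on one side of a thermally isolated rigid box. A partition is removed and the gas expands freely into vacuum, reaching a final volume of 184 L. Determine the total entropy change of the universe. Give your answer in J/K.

No heat is exchanged and no work is done, so the ideal-gas temperature stays constant.
Entropy is a state function; using a reversible isothermal path, ΔS_gas = nR ln(V₂/V₁) = 3.18 × 8.314 × ln(184/25) = 52.8 J/K.
The insulated surroundings exchange no heat, so ΔS_surr = 0 and ΔS_universe = ΔS_gas.

ΔS_universe = 52.8 J/K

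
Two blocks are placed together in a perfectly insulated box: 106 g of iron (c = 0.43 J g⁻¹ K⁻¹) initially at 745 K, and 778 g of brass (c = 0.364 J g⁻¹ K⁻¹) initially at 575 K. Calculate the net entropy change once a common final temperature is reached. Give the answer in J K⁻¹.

Energy balance: T_f = (m₁c₁T₁ + m₂c₂T₂)/(m₁c₁ + m₂c₂) = 598.57 K.
ΔS₁ = m₁c₁ ln(T_f/T₁) = 45.58 × ln(598.57/745) = -9.9749 J/K.
ΔS₂ = m₂c₂ ln(T_f/T₂) = 283.192 × ln(598.57/575) = 11.376 J/K.
ΔS_total = -9.9749 + 11.376 = 1.4 J/K.

ΔS_total = 1.4 J/K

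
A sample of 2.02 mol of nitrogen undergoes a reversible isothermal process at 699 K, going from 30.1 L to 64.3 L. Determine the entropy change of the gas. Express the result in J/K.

ΔS_gas = 12.7 J/K

For an isothermal ideal gas ΔS_gas = nR ln(V₂/V₁) = 2.02 × 8.314 × ln(64.3/30.1) = 12.7 J/K.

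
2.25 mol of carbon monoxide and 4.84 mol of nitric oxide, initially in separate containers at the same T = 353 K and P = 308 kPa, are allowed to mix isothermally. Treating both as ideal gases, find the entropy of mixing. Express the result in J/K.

Mole fractions: x_A = 2.25/7.09 = 0.317, x_B = 0.683.
ΔS_mix = −R(n_A ln x_A + n_B ln x_B) = −8.314 × (2.25 ln 0.317 + 4.84 ln 0.683) = 36.8 J/K.

ΔS_mix = 36.8 J/K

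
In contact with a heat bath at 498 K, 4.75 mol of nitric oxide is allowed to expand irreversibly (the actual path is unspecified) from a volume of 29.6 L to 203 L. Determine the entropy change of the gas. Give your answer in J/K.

Entropy is a state function, so ΔS_gas depends only on the end states.
For an isothermal ideal gas ΔS_gas = nR ln(V₂/V₁) = 4.75 × 8.314 × ln(203/29.6) = 76 J/K.

ΔS_gas = 76 J/K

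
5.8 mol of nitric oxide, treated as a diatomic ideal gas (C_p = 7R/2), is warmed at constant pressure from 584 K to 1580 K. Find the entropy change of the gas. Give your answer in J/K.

At constant pressure, ΔS = nC_p ln(T₂/T₁) with C_p = 7R/2 = 29.1 J mol⁻¹ K⁻¹.
ΔS = 5.8 × 29.1 × ln(1580/584) = 168 J/K.

ΔS = 168 J/K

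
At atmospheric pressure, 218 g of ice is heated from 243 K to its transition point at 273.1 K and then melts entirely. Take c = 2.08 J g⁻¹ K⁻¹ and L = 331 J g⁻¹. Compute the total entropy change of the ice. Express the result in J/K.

Warming step: ΔS₁ = m c ln(T_tr/T_i) = 218 × 2.08 × ln(273.1/243) = 52.95 J/K.
Phase change: ΔS₂ = +mL/T_tr = 218 × 331 / 273.1 = 264.2 J/K.
ΔS_total = (52.95) + (264.2) = 317 J/K.

ΔS = 317 J/K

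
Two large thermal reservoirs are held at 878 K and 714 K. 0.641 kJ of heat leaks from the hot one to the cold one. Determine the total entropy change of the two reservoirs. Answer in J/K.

ΔS_hot = −Q/T_H = −641/878 = -0.7301 J/K and ΔS_cold = +Q/T_C = 641/714 = 0.8978 J/K.
ΔS_total = -0.7301 + 0.8978 = 0.168 J/K, positive as the second law requires.

ΔS_total = 0.168 J/K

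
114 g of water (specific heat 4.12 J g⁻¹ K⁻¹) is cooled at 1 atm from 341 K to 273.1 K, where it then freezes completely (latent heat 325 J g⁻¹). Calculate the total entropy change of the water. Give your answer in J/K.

Cooling step: ΔS₁ = m c ln(T_tr/T_i) = 114 × 4.12 × ln(273.1/341) = -104.3 J/K.
Phase change: ΔS₂ = −mL/T_tr = −114 × 325 / 273.1 = -135.7 J/K.
ΔS_total = (-104.3) + (-135.7) = -240 J/K.

ΔS = -240 J/K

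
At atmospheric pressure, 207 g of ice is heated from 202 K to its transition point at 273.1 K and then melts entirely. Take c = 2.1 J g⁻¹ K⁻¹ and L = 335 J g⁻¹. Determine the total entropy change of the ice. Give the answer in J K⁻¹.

Warming step: ΔS₁ = m c ln(T_tr/T_i) = 207 × 2.1 × ln(273.1/202) = 131.1 J/K.
Phase change: ΔS₂ = +mL/T_tr = 207 × 335 / 273.1 = 253.9 J/K.
ΔS_total = (131.1) + (253.9) = 385 J/K.

ΔS = 385 J/K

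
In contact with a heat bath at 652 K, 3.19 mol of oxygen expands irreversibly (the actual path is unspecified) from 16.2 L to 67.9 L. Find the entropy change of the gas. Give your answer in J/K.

Entropy is a state function, so ΔS_gas depends only on the end states.
For an isothermal ideal gas ΔS_gas = nR ln(V₂/V₁) = 3.19 × 8.314 × ln(67.9/16.2) = 38 J/K.

ΔS_gas = 38 J/K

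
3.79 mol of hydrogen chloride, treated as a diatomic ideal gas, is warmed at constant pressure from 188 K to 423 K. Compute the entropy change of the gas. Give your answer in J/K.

At constant pressure, ΔS = nC_p ln(T₂/T₁) with C_p = 7R/2 = 29.1 J mol⁻¹ K⁻¹.
ΔS = 3.79 × 29.1 × ln(423/188) = 89.4 J/K.

ΔS = 89.4 J/K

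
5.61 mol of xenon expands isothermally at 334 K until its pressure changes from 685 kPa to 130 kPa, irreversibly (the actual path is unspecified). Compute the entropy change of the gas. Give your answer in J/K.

ΔS_gas = 77.5 J/K

Entropy is a state function, so ΔS_gas depends only on the end states.
For an isothermal ideal gas ΔS_gas = nR ln(P₁/P₂) = 5.61 × 8.314 × ln(685/130) = 77.5 J/K.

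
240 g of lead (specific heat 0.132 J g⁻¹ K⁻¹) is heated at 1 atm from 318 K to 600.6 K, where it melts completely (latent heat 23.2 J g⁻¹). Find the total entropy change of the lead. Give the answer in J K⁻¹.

ΔS = 29.4 J/K

Warming step: ΔS₁ = m c ln(T_tr/T_i) = 240 × 0.132 × ln(600.6/318) = 20.14 J/K.
Phase change: ΔS₂ = +mL/T_tr = 240 × 23.2 / 600.6 = 9.271 J/K.
ΔS_total = (20.14) + (9.271) = 29.4 J/K.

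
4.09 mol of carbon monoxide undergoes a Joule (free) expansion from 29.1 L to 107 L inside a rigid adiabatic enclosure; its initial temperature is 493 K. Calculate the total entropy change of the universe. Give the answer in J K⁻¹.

ΔS_universe = 44.3 J/K

No heat is exchanged and no work is done, so the ideal-gas temperature stays constant.
Entropy is a state function; using a reversible isothermal path, ΔS_gas = nR ln(V₂/V₁) = 4.09 × 8.314 × ln(107/29.1) = 44.3 J/K.
The insulated surroundings exchange no heat, so ΔS_surr = 0 and ΔS_universe = ΔS_gas.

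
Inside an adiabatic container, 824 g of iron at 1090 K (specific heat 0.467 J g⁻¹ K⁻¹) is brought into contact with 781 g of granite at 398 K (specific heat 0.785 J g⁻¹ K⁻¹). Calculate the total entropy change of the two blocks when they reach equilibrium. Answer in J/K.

ΔS_total = 124 J/K

Energy balance: T_f = (m₁c₁T₁ + m₂c₂T₂)/(m₁c₁ + m₂c₂) = 664.85 K.
ΔS₁ = m₁c₁ ln(T_f/T₁) = 384.808 × ln(664.85/1090) = -190.2 J/K.
ΔS₂ = m₂c₂ ln(T_f/T₂) = 613.085 × ln(664.85/398) = 314.6 J/K.
ΔS_total = -190.2 + 314.6 = 124 J/K.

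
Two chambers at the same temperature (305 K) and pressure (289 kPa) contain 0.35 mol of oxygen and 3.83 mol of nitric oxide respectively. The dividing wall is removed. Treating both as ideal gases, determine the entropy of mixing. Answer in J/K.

ΔS_mix = 10 J/K

Mole fractions: x_A = 0.35/4.18 = 0.0837, x_B = 0.916.
ΔS_mix = −R(n_A ln x_A + n_B ln x_B) = −8.314 × (0.35 ln 0.0837 + 3.83 ln 0.916) = 10 J/K.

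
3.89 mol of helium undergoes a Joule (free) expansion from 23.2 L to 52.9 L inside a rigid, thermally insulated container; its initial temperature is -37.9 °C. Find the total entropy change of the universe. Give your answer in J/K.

For an ideal gas in free expansion Q = 0 and W = 0, so T is unchanged.
Entropy is a state function; using a reversible isothermal path, ΔS_gas = nR ln(V₂/V₁) = 3.89 × 8.314 × ln(52.9/23.2) = 26.7 J/K.
The insulated surroundings exchange no heat, so ΔS_surr = 0 and ΔS_universe = ΔS_gas.

ΔS_universe = 26.7 J/K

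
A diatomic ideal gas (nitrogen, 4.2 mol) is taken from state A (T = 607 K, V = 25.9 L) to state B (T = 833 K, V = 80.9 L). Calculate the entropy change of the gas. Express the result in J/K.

Entropy is a state function: ΔS = nC_V ln(T₂/T₁) + nR ln(V₂/V₁), with C_V = 5R/2 = 20.79 J mol⁻¹ K⁻¹ for a diatomic ideal gas.
ΔS = 4.2 × [20.79 × ln(833/607) + 8.314 × ln(80.9/25.9)] = 67.4 J/K.

ΔS = 67.4 J/K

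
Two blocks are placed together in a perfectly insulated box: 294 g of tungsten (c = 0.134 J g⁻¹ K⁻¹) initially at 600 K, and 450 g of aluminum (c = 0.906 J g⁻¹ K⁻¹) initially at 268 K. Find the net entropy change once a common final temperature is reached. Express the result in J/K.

ΔS_total = 14.6 J/K

Energy balance: T_f = (m₁c₁T₁ + m₂c₂T₂)/(m₁c₁ + m₂c₂) = 297.25 K.
ΔS₁ = m₁c₁ ln(T_f/T₁) = 39.396 × ln(297.25/600) = -27.67 J/K.
ΔS₂ = m₂c₂ ln(T_f/T₂) = 407.7 × ln(297.25/268) = 42.24 J/K.
ΔS_total = -27.67 + 42.24 = 14.6 J/K.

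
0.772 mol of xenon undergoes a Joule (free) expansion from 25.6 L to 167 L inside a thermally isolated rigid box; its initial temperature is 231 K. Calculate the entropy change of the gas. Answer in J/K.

ΔS_gas = 12 J/K

No heat is exchanged and no work is done, so the ideal-gas temperature stays constant.
Entropy is a state function; using a reversible isothermal path, ΔS_gas = nR ln(V₂/V₁) = 0.772 × 8.314 × ln(167/25.6) = 12 J/K.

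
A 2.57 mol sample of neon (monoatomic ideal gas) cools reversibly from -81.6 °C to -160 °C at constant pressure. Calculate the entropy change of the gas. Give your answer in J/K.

In kelvin: T₁ = 191.55 K, T₂ = 113.15 K. At constant pressure, ΔS = nC_p ln(T₂/T₁) with C_p = 5R/2 = 20.79 J mol⁻¹ K⁻¹.
ΔS = 2.57 × 20.79 × ln(113.15/191.55) = -28.1 J/K.

ΔS = -28.1 J/K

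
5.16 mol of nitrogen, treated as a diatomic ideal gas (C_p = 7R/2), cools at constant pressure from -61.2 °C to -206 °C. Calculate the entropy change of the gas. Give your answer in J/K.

ΔS = -173 J/K

In kelvin: T₁ = 211.95 K, T₂ = 67.15 K. At constant pressure, ΔS = nC_p ln(T₂/T₁) with C_p = 7R/2 = 29.1 J mol⁻¹ K⁻¹.
ΔS = 5.16 × 29.1 × ln(67.15/211.95) = -173 J/K.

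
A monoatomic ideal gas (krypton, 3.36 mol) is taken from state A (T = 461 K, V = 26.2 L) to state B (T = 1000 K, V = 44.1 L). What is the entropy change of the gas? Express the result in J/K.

Entropy is a state function: ΔS = nC_V ln(T₂/T₁) + nR ln(V₂/V₁), with C_V = 3R/2 = 12.47 J mol⁻¹ K⁻¹ for a monoatomic ideal gas.
ΔS = 3.36 × [12.47 × ln(1000/461) + 8.314 × ln(44.1/26.2)] = 47 J/K.

ΔS = 47 J/K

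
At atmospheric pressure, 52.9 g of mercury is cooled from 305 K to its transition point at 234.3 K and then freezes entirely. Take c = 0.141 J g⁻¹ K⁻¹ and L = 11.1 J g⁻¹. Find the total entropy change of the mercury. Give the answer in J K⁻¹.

Cooling step: ΔS₁ = m c ln(T_tr/T_i) = 52.9 × 0.141 × ln(234.3/305) = -1.967 J/K.
Phase change: ΔS₂ = −mL/T_tr = −52.9 × 11.1 / 234.3 = -2.506 J/K.
ΔS_total = (-1.967) + (-2.506) = -4.47 J/K.

ΔS = -4.47 J/K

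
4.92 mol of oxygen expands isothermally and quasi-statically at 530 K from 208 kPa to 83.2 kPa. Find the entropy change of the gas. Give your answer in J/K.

For an isothermal ideal gas ΔS_gas = nR ln(P₁/P₂) = 4.92 × 8.314 × ln(208/83.2) = 37.5 J/K.

ΔS_gas = 37.5 J/K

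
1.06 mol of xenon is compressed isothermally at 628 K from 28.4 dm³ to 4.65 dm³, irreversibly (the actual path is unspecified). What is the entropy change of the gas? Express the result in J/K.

ΔS_gas = -15.9 J/K

Entropy is a state function, so ΔS_gas depends only on the end states.
For an isothermal ideal gas ΔS_gas = nR ln(V₂/V₁) = 1.06 × 8.314 × ln(4.65/28.4) = -15.9 J/K.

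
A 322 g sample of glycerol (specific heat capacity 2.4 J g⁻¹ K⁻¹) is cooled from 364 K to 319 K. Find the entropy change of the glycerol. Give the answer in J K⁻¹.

ΔS = ∫dQ_rev/T = m c ln(T₂/T₁) = 322 × 2.4 × ln(319/364) = -102 J/K.

ΔS = -102 J/K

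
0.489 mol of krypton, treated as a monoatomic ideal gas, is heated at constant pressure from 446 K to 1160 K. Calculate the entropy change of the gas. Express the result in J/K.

At constant pressure, ΔS = nC_p ln(T₂/T₁) with C_p = 5R/2 = 20.79 J mol⁻¹ K⁻¹.
ΔS = 0.489 × 20.79 × ln(1160/446) = 9.72 J/K.

ΔS = 9.72 J/K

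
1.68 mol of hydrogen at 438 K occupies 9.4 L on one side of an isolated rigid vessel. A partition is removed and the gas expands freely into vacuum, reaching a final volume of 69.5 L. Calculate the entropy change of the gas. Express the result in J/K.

ΔS_gas = 27.9 J/K

No heat is exchanged and no work is done, so the ideal-gas temperature stays constant.
Entropy is a state function; using a reversible isothermal path, ΔS_gas = nR ln(V₂/V₁) = 1.68 × 8.314 × ln(69.5/9.4) = 27.9 J/K.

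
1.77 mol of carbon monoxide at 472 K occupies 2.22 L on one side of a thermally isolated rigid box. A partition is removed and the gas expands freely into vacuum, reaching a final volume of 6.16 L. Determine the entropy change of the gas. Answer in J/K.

ΔS_gas = 15 J/K

For an ideal gas in free expansion Q = 0 and W = 0, so T is unchanged.
Entropy is a state function; using a reversible isothermal path, ΔS_gas = nR ln(V₂/V₁) = 1.77 × 8.314 × ln(6.16/2.22) = 15 J/K.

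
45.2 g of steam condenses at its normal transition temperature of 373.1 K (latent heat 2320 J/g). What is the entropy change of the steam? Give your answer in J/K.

Heat released by the substance: Q = −mL = −45.2 × 2320 = −104864 J.
At constant T, ΔS = Q_rev/T = −104864 / 373.1 = -281 J/K.

ΔS = -281 J/K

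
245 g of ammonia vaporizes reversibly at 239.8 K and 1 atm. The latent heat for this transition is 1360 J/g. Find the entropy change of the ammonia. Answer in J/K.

ΔS = 1390 J/K

Heat absorbed by the substance: Q = mL = 245 × 1360 = 333200 J.
At constant T, ΔS = Q_rev/T = 333200 / 239.8 = 1390 J/K.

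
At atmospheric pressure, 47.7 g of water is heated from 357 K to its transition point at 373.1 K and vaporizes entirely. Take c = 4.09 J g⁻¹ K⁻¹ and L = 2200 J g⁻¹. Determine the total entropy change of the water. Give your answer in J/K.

ΔS = 290 J/K

Warming step: ΔS₁ = m c ln(T_tr/T_i) = 47.7 × 4.09 × ln(373.1/357) = 8.606 J/K.
Phase change: ΔS₂ = +mL/T_tr = 47.7 × 2200 / 373.1 = 281.3 J/K.
ΔS_total = (8.606) + (281.3) = 290 J/K.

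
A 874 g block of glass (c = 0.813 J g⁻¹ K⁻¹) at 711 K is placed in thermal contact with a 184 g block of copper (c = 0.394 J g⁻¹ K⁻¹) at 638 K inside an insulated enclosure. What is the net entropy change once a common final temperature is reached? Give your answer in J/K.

ΔS_total = 0.375 J/K

Energy balance: T_f = (m₁c₁T₁ + m₂c₂T₂)/(m₁c₁ + m₂c₂) = 704.24 K.
ΔS₁ = m₁c₁ ln(T_f/T₁) = 710.562 × ln(704.24/711) = -6.7865 J/K.
ΔS₂ = m₂c₂ ln(T_f/T₂) = 72.496 × ln(704.24/638) = 7.1614 J/K.
ΔS_total = -6.7865 + 7.1614 = 0.375 J/K.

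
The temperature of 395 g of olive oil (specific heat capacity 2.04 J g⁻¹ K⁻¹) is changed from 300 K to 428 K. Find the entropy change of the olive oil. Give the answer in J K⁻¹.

ΔS = ∫dQ_rev/T = m c ln(T₂/T₁) = 395 × 2.04 × ln(428/300) = 286 J/K.

ΔS = 286 J/K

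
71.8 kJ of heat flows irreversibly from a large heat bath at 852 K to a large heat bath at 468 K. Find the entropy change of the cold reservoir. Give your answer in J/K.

ΔS_cold = 153 J/K

The cold reservoir gains heat Q, so ΔS_cold = +Q/T_C = 71800/468 = 153 J/K.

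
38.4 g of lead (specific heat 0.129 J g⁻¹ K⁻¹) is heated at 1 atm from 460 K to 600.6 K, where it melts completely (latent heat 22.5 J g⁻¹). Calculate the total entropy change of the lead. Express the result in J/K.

Warming step: ΔS₁ = m c ln(T_tr/T_i) = 38.4 × 0.129 × ln(600.6/460) = 1.321 J/K.
Phase change: ΔS₂ = +mL/T_tr = 38.4 × 22.5 / 600.6 = 1.439 J/K.
ΔS_total = (1.321) + (1.439) = 2.76 J/K.

ΔS = 2.76 J/K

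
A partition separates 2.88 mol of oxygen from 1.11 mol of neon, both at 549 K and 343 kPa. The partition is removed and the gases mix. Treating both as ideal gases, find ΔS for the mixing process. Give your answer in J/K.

ΔS_mix = 19.6 J/K

Mole fractions: x_A = 2.88/3.99 = 0.722, x_B = 0.278.
ΔS_mix = −R(n_A ln x_A + n_B ln x_B) = −8.314 × (2.88 ln 0.722 + 1.11 ln 0.278) = 19.6 J/K.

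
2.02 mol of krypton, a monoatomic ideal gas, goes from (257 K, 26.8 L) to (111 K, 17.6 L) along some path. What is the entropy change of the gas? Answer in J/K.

Entropy is a state function: ΔS = nC_V ln(T₂/T₁) + nR ln(V₂/V₁), with C_V = 3R/2 = 12.47 J mol⁻¹ K⁻¹ for a monoatomic ideal gas.
ΔS = 2.02 × [12.47 × ln(111/257) + 8.314 × ln(17.6/26.8)] = -28.2 J/K.

ΔS = -28.2 J/K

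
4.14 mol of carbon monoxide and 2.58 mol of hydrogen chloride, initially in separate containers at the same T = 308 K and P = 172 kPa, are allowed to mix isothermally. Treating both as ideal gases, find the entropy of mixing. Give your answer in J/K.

Mole fractions: x_A = 4.14/6.72 = 0.616, x_B = 0.384.
ΔS_mix = −R(n_A ln x_A + n_B ln x_B) = −8.314 × (4.14 ln 0.616 + 2.58 ln 0.384) = 37.2 J/K.

ΔS_mix = 37.2 J/K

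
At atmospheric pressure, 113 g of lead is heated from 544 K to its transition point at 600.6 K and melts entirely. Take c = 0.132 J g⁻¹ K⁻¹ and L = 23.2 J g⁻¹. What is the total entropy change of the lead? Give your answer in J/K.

Warming step: ΔS₁ = m c ln(T_tr/T_i) = 113 × 0.132 × ln(600.6/544) = 1.476 J/K.
Phase change: ΔS₂ = +mL/T_tr = 113 × 23.2 / 600.6 = 4.365 J/K.
ΔS_total = (1.476) + (4.365) = 5.84 J/K.

ΔS = 5.84 J/K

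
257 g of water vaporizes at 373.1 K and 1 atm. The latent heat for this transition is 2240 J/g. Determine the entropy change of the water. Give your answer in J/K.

ΔS = 1540 J/K

Heat absorbed by the substance: Q = mL = 257 × 2240 = 575680 J.
At constant T, ΔS = Q_rev/T = 575680 / 373.1 = 1540 J/K.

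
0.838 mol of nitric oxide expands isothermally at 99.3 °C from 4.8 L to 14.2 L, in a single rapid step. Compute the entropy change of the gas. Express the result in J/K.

Entropy is a state function, so ΔS_gas depends only on the end states.
For an isothermal ideal gas ΔS_gas = nR ln(V₂/V₁) = 0.838 × 8.314 × ln(14.2/4.8) = 7.56 J/K.

ΔS_gas = 7.56 J/K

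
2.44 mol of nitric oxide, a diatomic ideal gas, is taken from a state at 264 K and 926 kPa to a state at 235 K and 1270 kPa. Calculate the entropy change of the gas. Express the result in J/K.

ΔS = nC_p ln(T₂/T₁) − nR ln(P₂/P₁), with C_p = 7R/2 = 29.1 J mol⁻¹ K⁻¹ for a diatomic ideal gas.
ΔS = 2.44 × [29.1 × ln(235/264) − 8.314 × ln(1270/926)] = -14.7 J/K.

ΔS = -14.7 J/K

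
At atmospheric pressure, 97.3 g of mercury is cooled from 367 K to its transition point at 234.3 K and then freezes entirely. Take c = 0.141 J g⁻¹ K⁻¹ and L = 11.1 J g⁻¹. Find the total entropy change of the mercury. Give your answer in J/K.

ΔS = -10.8 J/K

Cooling step: ΔS₁ = m c ln(T_tr/T_i) = 97.3 × 0.141 × ln(234.3/367) = -6.157 J/K.
Phase change: ΔS₂ = −mL/T_tr = −97.3 × 11.1 / 234.3 = -4.61 J/K.
ΔS_total = (-6.157) + (-4.61) = -10.8 J/K.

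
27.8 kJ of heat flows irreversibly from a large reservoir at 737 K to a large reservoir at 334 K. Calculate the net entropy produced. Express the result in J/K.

ΔS_total = 45.5 J/K

ΔS_hot = −Q/T_H = −27800/737 = -37.72 J/K and ΔS_cold = +Q/T_C = 27800/334 = 83.23 J/K.
ΔS_total = -37.72 + 83.23 = 45.5 J/K, positive as the second law requires.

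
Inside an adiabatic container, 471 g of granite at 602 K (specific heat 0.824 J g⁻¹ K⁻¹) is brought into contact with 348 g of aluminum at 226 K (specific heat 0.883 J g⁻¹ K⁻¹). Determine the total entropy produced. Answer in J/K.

Energy balance: T_f = (m₁c₁T₁ + m₂c₂T₂)/(m₁c₁ + m₂c₂) = 435.85 K.
ΔS₁ = m₁c₁ ln(T_f/T₁) = 388.104 × ln(435.85/602) = -125.3 J/K.
ΔS₂ = m₂c₂ ln(T_f/T₂) = 307.284 × ln(435.85/226) = 201.8 J/K.
ΔS_total = -125.3 + 201.8 = 76.5 J/K.

ΔS_total = 76.5 J/K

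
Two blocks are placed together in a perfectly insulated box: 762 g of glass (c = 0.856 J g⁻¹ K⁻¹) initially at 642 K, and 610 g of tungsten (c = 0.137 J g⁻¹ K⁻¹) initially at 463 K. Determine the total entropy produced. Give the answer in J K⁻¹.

ΔS_total = 3.64 J/K

Energy balance: T_f = (m₁c₁T₁ + m₂c₂T₂)/(m₁c₁ + m₂c₂) = 621.67 K.
ΔS₁ = m₁c₁ ln(T_f/T₁) = 652.272 × ln(621.67/642) = -20.99 J/K.
ΔS₂ = m₂c₂ ln(T_f/T₂) = 83.57 × ln(621.67/463) = 24.63 J/K.
ΔS_total = -20.99 + 24.63 = 3.64 J/K.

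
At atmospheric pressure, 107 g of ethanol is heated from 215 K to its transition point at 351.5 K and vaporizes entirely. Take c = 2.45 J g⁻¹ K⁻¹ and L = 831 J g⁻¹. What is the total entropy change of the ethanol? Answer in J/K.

ΔS = 382 J/K

Warming step: ΔS₁ = m c ln(T_tr/T_i) = 107 × 2.45 × ln(351.5/215) = 128.9 J/K.
Phase change: ΔS₂ = +mL/T_tr = 107 × 831 / 351.5 = 253 J/K.
ΔS_total = (128.9) + (253) = 382 J/K.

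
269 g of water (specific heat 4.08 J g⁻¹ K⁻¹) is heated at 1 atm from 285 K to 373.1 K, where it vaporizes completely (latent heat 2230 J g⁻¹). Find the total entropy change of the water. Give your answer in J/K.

Warming step: ΔS₁ = m c ln(T_tr/T_i) = 269 × 4.08 × ln(373.1/285) = 295.6 J/K.
Phase change: ΔS₂ = +mL/T_tr = 269 × 2230 / 373.1 = 1608 J/K.
ΔS_total = (295.6) + (1608) = 1900 J/K.

ΔS = 1900 J/K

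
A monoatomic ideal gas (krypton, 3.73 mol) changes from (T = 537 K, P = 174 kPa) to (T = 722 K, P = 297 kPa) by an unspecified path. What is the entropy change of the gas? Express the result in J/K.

ΔS = 6.37 J/K

ΔS = nC_p ln(T₂/T₁) − nR ln(P₂/P₁), with C_p = 5R/2 = 20.79 J mol⁻¹ K⁻¹ for a monoatomic ideal gas.
ΔS = 3.73 × [20.79 × ln(722/537) − 8.314 × ln(297/174)] = 6.37 J/K.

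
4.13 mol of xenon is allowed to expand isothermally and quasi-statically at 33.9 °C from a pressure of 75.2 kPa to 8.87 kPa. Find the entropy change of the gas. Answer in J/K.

For an isothermal ideal gas ΔS_gas = nR ln(P₁/P₂) = 4.13 × 8.314 × ln(75.2/8.87) = 73.4 J/K.

ΔS_gas = 73.4 J/K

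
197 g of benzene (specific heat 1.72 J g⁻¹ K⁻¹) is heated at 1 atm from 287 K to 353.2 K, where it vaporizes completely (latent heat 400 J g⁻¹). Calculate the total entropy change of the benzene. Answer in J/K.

ΔS = 293 J/K

Warming step: ΔS₁ = m c ln(T_tr/T_i) = 197 × 1.72 × ln(353.2/287) = 70.33 J/K.
Phase change: ΔS₂ = +mL/T_tr = 197 × 400 / 353.2 = 223.1 J/K.
ΔS_total = (70.33) + (223.1) = 293 J/K.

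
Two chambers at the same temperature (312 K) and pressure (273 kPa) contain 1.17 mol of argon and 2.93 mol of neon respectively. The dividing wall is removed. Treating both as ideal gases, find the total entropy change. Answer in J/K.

Mole fractions: x_A = 1.17/4.1 = 0.285, x_B = 0.715.
ΔS_mix = −R(n_A ln x_A + n_B ln x_B) = −8.314 × (1.17 ln 0.285 + 2.93 ln 0.715) = 20.4 J/K.

ΔS_mix = 20.4 J/K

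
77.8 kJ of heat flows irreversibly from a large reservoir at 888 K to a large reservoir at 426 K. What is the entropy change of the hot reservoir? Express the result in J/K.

The hot reservoir loses heat Q, so ΔS_hot = −Q/T_H = −77800/888 = -87.6 J/K.

ΔS_hot = -87.6 J/K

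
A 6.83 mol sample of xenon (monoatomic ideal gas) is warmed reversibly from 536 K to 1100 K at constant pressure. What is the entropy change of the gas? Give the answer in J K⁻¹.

At constant pressure, ΔS = nC_p ln(T₂/T₁) with C_p = 5R/2 = 20.79 J mol⁻¹ K⁻¹.
ΔS = 6.83 × 20.79 × ln(1100/536) = 102 J/K.

ΔS = 102 J/K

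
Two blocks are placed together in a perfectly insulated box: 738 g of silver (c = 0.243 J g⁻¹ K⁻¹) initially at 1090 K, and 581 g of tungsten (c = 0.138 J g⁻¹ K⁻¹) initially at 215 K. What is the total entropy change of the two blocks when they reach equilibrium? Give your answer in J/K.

ΔS_total = 56.2 J/K

Energy balance: T_f = (m₁c₁T₁ + m₂c₂T₂)/(m₁c₁ + m₂c₂) = 819.66 K.
ΔS₁ = m₁c₁ ln(T_f/T₁) = 179.334 × ln(819.66/1090) = -51.12 J/K.
ΔS₂ = m₂c₂ ln(T_f/T₂) = 80.178 × ln(819.66/215) = 107.3 J/K.
ΔS_total = -51.12 + 107.3 = 56.2 J/K.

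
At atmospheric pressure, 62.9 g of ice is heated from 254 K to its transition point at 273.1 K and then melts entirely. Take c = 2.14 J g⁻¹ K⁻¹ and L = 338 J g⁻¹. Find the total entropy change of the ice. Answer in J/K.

ΔS = 87.6 J/K

Warming step: ΔS₁ = m c ln(T_tr/T_i) = 62.9 × 2.14 × ln(273.1/254) = 9.759 J/K.
Phase change: ΔS₂ = +mL/T_tr = 62.9 × 338 / 273.1 = 77.85 J/K.
ΔS_total = (9.759) + (77.85) = 87.6 J/K.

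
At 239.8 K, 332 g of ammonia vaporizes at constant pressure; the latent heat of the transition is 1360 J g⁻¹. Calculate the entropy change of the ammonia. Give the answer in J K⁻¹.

ΔS = 1880 J/K

Heat absorbed by the substance: Q = mL = 332 × 1360 = 451520 J.
At constant T, ΔS = Q_rev/T = 451520 / 239.8 = 1880 J/K.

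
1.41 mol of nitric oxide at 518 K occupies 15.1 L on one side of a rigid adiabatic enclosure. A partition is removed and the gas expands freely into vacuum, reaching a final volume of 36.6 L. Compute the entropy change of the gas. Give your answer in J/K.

ΔS_gas = 10.4 J/K

No heat is exchanged and no work is done, so the ideal-gas temperature stays constant.
Entropy is a state function; using a reversible isothermal path, ΔS_gas = nR ln(V₂/V₁) = 1.41 × 8.314 × ln(36.6/15.1) = 10.4 J/K.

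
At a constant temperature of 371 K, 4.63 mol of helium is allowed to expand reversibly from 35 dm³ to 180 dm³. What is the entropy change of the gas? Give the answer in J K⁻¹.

For an isothermal ideal gas ΔS_gas = nR ln(V₂/V₁) = 4.63 × 8.314 × ln(180/35) = 63 J/K.

ΔS_gas = 63 J/K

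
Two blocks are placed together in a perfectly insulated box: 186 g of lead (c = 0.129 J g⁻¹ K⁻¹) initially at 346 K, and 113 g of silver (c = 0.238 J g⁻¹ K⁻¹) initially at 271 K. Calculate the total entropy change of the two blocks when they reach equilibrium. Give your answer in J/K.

ΔS_total = 0.379 J/K

Energy balance: T_f = (m₁c₁T₁ + m₂c₂T₂)/(m₁c₁ + m₂c₂) = 306.36 K.
ΔS₁ = m₁c₁ ln(T_f/T₁) = 23.994 × ln(306.36/346) = -2.9193 J/K.
ΔS₂ = m₂c₂ ln(T_f/T₂) = 26.894 × ln(306.36/271) = 3.2986 J/K.
ΔS_total = -2.9193 + 3.2986 = 0.379 J/K.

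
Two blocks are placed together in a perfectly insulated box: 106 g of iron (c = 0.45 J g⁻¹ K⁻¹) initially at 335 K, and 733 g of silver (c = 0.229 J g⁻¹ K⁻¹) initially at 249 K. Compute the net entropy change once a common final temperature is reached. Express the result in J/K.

Energy balance: T_f = (m₁c₁T₁ + m₂c₂T₂)/(m₁c₁ + m₂c₂) = 268.03 K.
ΔS₁ = m₁c₁ ln(T_f/T₁) = 47.7 × ln(268.03/335) = -10.64 J/K.
ΔS₂ = m₂c₂ ln(T_f/T₂) = 167.857 × ln(268.03/249) = 12.36 J/K.
ΔS_total = -10.64 + 12.36 = 1.72 J/K.

ΔS_total = 1.72 J/K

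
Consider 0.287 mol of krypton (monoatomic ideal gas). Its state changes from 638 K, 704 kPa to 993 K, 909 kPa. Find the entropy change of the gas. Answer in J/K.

ΔS = 2.03 J/K

ΔS = nC_p ln(T₂/T₁) − nR ln(P₂/P₁), with C_p = 5R/2 = 20.79 J mol⁻¹ K⁻¹ for a monoatomic ideal gas.
ΔS = 0.287 × [20.79 × ln(993/638) − 8.314 × ln(909/704)] = 2.03 J/K.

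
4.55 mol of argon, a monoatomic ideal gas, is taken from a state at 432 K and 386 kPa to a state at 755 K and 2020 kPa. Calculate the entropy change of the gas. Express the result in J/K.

ΔS = nC_p ln(T₂/T₁) − nR ln(P₂/P₁), with C_p = 5R/2 = 20.79 J mol⁻¹ K⁻¹ for a monoatomic ideal gas.
ΔS = 4.55 × [20.79 × ln(755/432) − 8.314 × ln(2020/386)] = -9.81 J/K.

ΔS = -9.81 J/K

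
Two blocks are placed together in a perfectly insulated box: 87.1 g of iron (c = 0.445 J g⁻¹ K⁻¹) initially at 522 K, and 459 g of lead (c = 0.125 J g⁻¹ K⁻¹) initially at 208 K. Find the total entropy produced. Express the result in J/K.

Energy balance: T_f = (m₁c₁T₁ + m₂c₂T₂)/(m₁c₁ + m₂c₂) = 334.6 K.
ΔS₁ = m₁c₁ ln(T_f/T₁) = 38.7595 × ln(334.6/522) = -17.24 J/K.
ΔS₂ = m₂c₂ ln(T_f/T₂) = 57.375 × ln(334.6/208) = 27.28 J/K.
ΔS_total = -17.24 + 27.28 = 10 J/K.

ΔS_total = 10 J/K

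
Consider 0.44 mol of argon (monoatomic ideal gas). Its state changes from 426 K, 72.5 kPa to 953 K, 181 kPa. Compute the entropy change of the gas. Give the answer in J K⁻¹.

ΔS = nC_p ln(T₂/T₁) − nR ln(P₂/P₁), with C_p = 5R/2 = 20.79 J mol⁻¹ K⁻¹ for a monoatomic ideal gas.
ΔS = 0.44 × [20.79 × ln(953/426) − 8.314 × ln(181/72.5)] = 4.02 J/K.

ΔS = 4.02 J/K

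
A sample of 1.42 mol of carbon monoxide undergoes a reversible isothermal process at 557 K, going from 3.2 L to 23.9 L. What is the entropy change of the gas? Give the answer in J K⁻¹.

ΔS_gas = 23.7 J/K

For an isothermal ideal gas ΔS_gas = nR ln(V₂/V₁) = 1.42 × 8.314 × ln(23.9/3.2) = 23.7 J/K.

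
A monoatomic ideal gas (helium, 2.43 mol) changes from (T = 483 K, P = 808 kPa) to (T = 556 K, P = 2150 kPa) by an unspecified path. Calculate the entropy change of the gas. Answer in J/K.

ΔS = -12.7 J/K

ΔS = nC_p ln(T₂/T₁) − nR ln(P₂/P₁), with C_p = 5R/2 = 20.79 J mol⁻¹ K⁻¹ for a monoatomic ideal gas.
ΔS = 2.43 × [20.79 × ln(556/483) − 8.314 × ln(2150/808)] = -12.7 J/K.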